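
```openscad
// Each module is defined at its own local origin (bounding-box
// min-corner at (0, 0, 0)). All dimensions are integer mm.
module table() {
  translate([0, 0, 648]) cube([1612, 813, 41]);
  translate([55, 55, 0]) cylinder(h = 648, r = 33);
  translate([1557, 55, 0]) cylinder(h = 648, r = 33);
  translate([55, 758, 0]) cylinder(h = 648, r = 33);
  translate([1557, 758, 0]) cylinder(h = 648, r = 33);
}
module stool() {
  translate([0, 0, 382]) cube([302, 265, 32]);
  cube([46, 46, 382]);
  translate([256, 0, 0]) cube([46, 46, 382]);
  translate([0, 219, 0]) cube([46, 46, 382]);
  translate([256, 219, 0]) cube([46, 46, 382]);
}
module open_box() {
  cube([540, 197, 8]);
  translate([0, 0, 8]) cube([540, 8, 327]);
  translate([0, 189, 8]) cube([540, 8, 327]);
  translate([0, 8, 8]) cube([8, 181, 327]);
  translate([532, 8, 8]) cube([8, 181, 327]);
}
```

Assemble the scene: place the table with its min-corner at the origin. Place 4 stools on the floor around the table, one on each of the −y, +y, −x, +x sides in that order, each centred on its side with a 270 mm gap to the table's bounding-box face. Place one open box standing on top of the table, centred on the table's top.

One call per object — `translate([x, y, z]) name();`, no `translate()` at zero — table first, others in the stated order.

table();
translate([655, -535, 0]) stool();
translate([655, 1083, 0]) stool();
translate([-572, 274, 0]) stool();
translate([1882, 274, 0]) stool();
translate([536, 308, 689]) open_box();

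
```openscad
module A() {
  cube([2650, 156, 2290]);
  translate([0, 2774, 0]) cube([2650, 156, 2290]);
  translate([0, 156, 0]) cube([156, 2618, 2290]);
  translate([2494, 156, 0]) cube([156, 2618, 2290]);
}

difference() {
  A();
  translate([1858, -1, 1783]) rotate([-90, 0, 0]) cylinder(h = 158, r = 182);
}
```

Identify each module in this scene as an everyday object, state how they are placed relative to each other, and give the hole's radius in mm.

A is a house frame. The house frame has a circular hole through its front wall. The hole's radius is 182 mm.

The subtracted cylinder has r = 182 mm.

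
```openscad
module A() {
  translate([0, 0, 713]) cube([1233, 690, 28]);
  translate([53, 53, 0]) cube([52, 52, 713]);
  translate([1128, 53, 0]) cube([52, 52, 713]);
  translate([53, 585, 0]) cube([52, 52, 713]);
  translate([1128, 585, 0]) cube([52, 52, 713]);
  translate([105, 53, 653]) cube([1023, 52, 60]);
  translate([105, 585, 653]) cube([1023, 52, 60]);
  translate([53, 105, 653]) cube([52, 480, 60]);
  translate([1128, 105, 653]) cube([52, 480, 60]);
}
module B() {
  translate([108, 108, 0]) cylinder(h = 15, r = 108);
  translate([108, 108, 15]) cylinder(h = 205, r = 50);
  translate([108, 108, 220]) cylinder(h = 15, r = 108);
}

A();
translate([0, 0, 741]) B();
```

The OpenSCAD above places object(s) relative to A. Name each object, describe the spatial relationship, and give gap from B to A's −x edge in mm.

A is a table. B is a spool. The spool is on top of the table. The gap from the spool to the table's −x edge is 0 mm.

The spool's min-x is at 0; the table's min-x is 0; gap = 0 mm.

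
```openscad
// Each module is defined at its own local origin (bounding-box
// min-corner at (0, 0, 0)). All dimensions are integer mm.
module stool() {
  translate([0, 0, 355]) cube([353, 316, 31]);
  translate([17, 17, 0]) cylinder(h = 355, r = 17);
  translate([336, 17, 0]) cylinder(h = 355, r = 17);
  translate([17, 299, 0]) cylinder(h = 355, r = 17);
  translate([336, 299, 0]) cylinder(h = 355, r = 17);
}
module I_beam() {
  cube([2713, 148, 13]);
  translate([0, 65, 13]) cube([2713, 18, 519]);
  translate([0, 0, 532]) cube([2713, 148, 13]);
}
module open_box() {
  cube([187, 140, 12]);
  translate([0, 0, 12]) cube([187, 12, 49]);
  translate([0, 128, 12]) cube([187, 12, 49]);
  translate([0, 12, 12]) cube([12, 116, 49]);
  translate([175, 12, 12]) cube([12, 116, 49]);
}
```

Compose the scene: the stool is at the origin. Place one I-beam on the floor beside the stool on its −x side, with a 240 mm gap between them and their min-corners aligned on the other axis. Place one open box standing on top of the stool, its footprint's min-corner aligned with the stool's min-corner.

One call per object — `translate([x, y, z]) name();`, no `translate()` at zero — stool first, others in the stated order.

stool();
translate([-2953, 0, 0]) I_beam();
translate([0, 0, 386]) open_box();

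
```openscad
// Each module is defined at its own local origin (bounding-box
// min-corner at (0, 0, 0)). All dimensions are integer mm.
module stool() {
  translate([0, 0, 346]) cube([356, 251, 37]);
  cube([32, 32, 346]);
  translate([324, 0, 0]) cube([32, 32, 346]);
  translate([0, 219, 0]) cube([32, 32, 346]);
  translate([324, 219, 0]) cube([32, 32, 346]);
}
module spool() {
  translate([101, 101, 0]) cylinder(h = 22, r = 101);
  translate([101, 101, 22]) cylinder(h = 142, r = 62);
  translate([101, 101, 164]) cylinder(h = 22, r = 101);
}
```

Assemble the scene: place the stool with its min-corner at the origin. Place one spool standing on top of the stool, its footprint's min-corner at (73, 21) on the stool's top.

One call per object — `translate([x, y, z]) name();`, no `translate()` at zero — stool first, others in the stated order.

stool();
translate([73, 21, 383]) spool();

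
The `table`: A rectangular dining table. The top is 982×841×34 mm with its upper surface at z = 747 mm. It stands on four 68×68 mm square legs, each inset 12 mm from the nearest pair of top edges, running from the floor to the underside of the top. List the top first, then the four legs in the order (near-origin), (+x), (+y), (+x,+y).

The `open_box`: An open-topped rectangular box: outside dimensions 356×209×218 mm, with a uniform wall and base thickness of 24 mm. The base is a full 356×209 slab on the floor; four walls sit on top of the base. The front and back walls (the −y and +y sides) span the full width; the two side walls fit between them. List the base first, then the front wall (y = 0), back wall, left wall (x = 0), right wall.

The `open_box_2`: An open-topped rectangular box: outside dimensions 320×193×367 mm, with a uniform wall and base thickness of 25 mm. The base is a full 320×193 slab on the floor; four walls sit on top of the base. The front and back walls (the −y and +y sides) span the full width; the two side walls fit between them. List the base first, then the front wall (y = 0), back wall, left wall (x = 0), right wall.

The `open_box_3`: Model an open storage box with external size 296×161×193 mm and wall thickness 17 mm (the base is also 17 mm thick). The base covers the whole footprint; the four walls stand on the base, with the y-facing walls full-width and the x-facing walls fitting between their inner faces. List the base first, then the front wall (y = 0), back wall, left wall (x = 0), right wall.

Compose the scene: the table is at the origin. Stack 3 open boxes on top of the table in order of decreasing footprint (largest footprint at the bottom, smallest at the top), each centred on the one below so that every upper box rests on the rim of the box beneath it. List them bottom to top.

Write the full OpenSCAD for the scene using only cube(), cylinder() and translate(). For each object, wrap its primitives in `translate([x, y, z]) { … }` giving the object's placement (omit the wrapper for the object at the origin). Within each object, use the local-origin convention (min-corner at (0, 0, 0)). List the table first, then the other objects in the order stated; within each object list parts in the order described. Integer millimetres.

translate([0, 0, 713]) cube([982, 841, 34]);
translate([12, 12, 0]) cube([68, 68, 713]);
translate([902, 12, 0]) cube([68, 68, 713]);
translate([12, 761, 0]) cube([68, 68, 713]);
translate([902, 761, 0]) cube([68, 68, 713]);
translate([313, 316, 747]) {
  cube([356, 209, 24]);
  translate([0, 0, 24]) cube([356, 24, 194]);
  translate([0, 185, 24]) cube([356, 24, 194]);
  translate([0, 24, 24]) cube([24, 161, 194]);
  translate([332, 24, 24]) cube([24, 161, 194]);
}
translate([331, 324, 965]) {
  cube([320, 193, 25]);
  translate([0, 0, 25]) cube([320, 25, 342]);
  translate([0, 168, 25]) cube([320, 25, 342]);
  translate([0, 25, 25]) cube([25, 143, 342]);
  translate([295, 25, 25]) cube([25, 143, 342]);
}
translate([343, 340, 1332]) {
  cube([296, 161, 17]);
  translate([0, 0, 17]) cube([296, 17, 176]);
  translate([0, 144, 17]) cube([296, 17, 176]);
  translate([0, 17, 17]) cube([17, 127, 176]);
  translate([279, 17, 17]) cube([17, 127, 176]);
}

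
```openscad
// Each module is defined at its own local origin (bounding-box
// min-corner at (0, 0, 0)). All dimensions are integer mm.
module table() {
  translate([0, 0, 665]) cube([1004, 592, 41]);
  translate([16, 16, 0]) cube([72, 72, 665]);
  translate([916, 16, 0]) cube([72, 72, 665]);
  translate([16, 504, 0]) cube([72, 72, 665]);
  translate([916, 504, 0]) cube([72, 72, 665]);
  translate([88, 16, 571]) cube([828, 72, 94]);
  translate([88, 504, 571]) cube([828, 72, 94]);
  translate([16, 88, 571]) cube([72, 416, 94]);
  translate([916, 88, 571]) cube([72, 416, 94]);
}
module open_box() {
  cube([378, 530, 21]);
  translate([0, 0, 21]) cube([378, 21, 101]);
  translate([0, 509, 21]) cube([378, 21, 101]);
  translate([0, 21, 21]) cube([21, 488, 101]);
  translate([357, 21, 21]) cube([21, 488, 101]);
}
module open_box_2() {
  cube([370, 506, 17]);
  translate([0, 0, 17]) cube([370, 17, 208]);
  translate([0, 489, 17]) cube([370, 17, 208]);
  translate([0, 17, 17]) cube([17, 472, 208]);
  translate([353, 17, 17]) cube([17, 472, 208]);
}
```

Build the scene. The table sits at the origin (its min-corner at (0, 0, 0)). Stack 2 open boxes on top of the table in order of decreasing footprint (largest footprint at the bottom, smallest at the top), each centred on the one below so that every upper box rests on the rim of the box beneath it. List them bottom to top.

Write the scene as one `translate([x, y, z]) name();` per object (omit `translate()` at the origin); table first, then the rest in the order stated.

table();
translate([313, 31, 706]) open_box();
translate([317, 43, 828]) open_box_2();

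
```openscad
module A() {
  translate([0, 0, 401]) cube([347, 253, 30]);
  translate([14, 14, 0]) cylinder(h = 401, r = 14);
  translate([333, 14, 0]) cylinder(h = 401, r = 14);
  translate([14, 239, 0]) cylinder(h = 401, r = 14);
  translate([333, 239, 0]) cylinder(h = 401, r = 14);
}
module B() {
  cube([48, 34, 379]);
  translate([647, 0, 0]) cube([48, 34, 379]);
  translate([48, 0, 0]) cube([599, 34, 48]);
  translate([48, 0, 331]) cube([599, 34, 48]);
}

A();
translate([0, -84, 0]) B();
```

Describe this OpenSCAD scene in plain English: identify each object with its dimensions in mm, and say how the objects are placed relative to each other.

A is a simple wooden stool: a rectangular seat 347 mm (x) by 253 mm (y), 30 mm thick, top face at z = 431 mm, on four round legs, each 28 mm in diameter. The legs rest on z = 0, each leg's axis is inset half a diameter from the nearest pair of seat edges (so the leg's bounding box is flush with the corner).

B is a rectangular picture frame lying in the x–z plane (depth along y). The opening is 599 mm wide (x) by 283 mm tall (z), surrounded by a border 48 mm wide on all four sides. The frame is 34 mm deep and is made of two full-height vertical stiles with two horizontal rails fitted between them.

The picture frame is on the floor beside the stool on its −y side.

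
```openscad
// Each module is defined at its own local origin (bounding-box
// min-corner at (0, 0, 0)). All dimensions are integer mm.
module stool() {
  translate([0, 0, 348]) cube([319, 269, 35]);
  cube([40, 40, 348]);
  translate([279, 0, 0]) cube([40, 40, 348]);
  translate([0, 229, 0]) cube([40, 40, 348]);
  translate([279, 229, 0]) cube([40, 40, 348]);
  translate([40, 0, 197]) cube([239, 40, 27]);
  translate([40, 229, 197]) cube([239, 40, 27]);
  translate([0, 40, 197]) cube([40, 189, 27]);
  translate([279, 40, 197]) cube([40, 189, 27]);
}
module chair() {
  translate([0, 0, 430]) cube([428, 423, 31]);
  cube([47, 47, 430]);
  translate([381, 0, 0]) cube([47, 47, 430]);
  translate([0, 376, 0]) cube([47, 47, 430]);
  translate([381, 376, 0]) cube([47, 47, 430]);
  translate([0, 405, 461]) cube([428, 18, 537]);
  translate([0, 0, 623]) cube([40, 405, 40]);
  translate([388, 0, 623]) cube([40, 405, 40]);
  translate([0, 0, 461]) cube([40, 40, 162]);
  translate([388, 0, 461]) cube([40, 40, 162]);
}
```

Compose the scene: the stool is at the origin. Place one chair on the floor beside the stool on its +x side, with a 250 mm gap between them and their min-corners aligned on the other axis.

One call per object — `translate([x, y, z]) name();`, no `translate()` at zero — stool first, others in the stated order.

stool();
translate([569, 0, 0]) chair();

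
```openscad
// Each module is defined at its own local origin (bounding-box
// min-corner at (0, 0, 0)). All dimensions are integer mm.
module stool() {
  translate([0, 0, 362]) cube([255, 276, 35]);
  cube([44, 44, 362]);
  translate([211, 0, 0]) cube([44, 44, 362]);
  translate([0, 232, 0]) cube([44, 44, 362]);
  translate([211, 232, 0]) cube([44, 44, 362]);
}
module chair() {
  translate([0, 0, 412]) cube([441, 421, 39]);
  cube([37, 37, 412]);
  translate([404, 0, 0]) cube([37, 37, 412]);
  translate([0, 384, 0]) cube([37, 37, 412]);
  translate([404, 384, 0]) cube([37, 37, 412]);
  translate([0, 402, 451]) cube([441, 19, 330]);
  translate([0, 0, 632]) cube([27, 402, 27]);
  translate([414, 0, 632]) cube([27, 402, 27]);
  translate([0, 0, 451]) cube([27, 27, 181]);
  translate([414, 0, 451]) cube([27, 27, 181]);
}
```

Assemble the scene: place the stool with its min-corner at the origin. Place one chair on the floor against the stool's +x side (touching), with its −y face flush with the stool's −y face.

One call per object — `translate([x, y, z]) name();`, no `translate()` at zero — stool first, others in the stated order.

stool();
translate([255, 0, 0]) chair();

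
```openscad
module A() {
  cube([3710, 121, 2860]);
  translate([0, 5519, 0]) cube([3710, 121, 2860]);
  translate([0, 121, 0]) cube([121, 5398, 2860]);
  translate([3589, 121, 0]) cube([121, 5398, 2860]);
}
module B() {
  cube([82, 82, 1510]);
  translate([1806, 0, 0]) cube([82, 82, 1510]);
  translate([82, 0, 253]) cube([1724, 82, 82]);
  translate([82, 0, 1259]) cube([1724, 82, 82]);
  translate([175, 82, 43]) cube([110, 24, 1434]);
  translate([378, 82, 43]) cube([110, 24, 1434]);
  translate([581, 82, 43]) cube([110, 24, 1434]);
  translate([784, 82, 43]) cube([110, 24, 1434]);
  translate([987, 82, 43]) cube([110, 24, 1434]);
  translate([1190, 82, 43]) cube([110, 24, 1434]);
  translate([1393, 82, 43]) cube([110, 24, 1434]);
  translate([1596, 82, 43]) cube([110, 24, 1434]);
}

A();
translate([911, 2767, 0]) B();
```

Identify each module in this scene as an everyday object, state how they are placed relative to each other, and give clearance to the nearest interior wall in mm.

Clearances: x = 790, y = 2646; minimum 790 mm.

A is a house frame. B is a fence section. The fence section sits inside the house frame, centred. The clearance to the nearest interior wall is 790 mm.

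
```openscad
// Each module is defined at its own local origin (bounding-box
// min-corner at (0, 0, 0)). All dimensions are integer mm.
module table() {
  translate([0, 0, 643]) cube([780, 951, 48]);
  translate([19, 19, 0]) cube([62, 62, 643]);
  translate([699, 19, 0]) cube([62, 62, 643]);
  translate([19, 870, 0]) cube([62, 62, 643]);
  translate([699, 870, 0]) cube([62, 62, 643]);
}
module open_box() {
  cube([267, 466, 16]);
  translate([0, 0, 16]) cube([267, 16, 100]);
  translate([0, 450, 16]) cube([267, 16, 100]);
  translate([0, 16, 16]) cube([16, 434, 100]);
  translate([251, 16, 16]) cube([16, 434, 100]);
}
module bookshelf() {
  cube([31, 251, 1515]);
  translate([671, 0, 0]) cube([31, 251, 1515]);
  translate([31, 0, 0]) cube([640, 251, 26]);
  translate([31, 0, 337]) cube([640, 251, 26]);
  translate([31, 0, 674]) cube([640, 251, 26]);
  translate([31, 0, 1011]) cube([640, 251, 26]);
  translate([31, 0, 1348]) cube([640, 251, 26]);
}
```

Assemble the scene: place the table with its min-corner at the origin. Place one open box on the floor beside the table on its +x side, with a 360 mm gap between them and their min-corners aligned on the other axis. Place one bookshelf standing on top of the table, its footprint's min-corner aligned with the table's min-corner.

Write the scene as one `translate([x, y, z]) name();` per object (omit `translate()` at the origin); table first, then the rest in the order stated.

table();
translate([1140, 0, 0]) open_box();
translate([0, 0, 691]) bookshelf();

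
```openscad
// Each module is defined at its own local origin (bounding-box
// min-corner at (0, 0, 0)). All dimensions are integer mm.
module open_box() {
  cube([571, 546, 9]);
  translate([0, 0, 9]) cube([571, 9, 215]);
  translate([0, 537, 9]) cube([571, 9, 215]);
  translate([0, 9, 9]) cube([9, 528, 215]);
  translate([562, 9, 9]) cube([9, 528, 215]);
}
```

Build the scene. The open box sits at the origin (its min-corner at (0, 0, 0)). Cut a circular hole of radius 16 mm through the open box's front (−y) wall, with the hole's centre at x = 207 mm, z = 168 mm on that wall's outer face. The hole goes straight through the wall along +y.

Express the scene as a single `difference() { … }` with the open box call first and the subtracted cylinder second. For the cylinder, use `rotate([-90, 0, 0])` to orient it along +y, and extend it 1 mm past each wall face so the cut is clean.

difference() {
  open_box();
  translate([207, -1, 168]) rotate([-90, 0, 0]) cylinder(h = 11, r = 16);
}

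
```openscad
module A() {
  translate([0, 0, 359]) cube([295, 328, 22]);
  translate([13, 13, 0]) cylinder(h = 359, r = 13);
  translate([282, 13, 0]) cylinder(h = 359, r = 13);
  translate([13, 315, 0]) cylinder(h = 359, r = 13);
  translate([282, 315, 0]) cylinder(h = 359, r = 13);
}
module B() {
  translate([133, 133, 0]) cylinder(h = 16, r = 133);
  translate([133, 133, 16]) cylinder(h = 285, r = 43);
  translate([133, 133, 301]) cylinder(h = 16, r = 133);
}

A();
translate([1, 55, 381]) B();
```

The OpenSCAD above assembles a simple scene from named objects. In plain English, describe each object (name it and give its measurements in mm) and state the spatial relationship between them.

A is a four-legged stool. The seat is 295×328 mm, 22 mm thick, top at z = 381 mm. It stands on four round legs, each 26 mm in diameter, from z = 0 to the seat underside, each leg's axis is inset half a diameter from the nearest pair of seat edges (so the leg's bounding box is flush with the corner).

B is a spool: two coaxial disc flanges of radius 133 mm and thickness 16 mm, joined by a core cylinder of radius 43 mm and height 285 mm. The lower flange rests on z = 0 and the three cylinders share a vertical axis.

The spool is on top of the stool.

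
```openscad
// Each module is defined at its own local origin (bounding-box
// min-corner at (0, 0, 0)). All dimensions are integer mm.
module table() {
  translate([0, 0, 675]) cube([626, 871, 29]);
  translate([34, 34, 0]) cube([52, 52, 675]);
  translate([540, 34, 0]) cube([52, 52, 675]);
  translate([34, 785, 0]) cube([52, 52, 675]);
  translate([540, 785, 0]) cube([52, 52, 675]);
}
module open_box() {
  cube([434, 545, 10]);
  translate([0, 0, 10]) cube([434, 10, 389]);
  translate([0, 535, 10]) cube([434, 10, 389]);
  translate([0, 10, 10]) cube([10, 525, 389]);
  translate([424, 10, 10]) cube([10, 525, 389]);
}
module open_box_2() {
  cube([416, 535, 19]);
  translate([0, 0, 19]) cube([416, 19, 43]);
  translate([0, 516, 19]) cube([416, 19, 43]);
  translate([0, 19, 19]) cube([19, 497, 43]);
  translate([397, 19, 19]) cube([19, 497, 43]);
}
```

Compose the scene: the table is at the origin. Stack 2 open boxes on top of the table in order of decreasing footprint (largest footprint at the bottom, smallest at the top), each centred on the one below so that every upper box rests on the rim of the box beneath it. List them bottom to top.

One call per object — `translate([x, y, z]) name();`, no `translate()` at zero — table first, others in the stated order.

table();
translate([96, 163, 704]) open_box();
translate([105, 168, 1103]) open_box_2();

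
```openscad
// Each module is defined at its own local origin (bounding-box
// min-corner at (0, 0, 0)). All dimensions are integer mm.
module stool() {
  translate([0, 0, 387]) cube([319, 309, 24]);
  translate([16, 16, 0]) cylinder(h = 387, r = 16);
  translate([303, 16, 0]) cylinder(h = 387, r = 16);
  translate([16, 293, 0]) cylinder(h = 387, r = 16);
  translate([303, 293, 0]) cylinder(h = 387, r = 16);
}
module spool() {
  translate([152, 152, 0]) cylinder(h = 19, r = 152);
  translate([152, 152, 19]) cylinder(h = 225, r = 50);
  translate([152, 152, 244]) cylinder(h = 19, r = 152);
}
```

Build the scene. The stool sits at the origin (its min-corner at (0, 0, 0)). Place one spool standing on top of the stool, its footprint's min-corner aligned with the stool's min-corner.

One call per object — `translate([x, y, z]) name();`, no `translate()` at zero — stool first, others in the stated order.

stool();
translate([0, 0, 411]) spool();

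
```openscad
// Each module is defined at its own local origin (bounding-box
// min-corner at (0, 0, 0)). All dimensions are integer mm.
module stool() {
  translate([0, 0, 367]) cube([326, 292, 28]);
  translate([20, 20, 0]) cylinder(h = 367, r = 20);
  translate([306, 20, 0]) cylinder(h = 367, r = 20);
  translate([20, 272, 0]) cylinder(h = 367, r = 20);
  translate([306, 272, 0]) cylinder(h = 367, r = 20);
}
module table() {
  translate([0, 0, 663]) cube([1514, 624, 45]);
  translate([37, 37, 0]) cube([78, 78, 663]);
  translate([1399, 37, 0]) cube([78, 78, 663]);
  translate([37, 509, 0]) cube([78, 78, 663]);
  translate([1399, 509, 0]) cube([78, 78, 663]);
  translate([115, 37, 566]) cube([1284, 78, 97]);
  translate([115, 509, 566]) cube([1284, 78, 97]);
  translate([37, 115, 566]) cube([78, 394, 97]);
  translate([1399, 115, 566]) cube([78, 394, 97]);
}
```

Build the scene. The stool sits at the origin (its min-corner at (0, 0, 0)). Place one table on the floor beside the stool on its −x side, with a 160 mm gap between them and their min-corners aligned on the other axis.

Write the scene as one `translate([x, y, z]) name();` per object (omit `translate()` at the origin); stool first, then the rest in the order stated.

stool();
translate([-1674, 0, 0]) table();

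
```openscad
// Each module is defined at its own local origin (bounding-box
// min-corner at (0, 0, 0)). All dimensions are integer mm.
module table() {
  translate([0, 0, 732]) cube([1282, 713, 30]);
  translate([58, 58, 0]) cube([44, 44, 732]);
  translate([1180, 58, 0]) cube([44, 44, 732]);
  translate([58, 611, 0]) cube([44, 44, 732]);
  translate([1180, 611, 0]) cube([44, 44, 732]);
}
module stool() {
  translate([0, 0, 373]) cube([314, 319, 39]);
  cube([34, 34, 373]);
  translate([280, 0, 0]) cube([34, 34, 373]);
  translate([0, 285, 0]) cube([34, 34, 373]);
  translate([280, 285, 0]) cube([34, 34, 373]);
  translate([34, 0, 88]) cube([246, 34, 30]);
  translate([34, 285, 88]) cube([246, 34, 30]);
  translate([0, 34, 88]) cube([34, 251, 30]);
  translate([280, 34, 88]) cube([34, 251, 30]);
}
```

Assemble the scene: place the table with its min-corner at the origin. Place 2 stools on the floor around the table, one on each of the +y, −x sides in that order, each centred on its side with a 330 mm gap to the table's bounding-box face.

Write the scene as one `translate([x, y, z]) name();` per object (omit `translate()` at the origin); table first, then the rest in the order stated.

table();
translate([484, 1043, 0]) stool();
translate([-644, 197, 0]) stool();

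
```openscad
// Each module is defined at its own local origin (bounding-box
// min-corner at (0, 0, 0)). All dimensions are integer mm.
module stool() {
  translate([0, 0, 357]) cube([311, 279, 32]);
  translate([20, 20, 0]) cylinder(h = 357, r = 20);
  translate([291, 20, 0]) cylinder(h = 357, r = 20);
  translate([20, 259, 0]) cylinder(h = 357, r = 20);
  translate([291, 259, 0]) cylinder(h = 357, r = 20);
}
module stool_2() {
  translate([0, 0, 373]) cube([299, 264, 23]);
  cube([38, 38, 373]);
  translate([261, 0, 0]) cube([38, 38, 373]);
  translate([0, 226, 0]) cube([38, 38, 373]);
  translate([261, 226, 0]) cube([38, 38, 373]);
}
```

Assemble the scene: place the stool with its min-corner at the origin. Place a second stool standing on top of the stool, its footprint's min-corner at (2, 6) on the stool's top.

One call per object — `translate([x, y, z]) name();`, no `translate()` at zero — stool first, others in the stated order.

stool();
translate([2, 6, 389]) stool_2();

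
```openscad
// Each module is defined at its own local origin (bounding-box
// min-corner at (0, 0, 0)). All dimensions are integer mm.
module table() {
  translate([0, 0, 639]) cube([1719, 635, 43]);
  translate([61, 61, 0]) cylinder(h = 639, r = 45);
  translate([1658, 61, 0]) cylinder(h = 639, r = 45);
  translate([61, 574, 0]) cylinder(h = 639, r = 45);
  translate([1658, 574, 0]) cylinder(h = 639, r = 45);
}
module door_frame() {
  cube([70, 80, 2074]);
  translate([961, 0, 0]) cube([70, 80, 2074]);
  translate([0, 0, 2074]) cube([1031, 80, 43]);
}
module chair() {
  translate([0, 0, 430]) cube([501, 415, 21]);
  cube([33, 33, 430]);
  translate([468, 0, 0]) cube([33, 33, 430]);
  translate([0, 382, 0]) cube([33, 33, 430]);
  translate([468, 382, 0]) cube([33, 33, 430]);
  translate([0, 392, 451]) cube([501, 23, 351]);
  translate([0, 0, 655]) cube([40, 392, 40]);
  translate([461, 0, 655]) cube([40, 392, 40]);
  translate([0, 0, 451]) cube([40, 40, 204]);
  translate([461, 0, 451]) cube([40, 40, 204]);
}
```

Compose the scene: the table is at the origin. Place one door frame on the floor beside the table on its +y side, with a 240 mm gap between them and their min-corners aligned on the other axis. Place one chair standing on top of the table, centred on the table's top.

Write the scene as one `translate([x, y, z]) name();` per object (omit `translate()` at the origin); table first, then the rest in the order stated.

table();
translate([0, 875, 0]) door_frame();
translate([609, 110, 682]) chair();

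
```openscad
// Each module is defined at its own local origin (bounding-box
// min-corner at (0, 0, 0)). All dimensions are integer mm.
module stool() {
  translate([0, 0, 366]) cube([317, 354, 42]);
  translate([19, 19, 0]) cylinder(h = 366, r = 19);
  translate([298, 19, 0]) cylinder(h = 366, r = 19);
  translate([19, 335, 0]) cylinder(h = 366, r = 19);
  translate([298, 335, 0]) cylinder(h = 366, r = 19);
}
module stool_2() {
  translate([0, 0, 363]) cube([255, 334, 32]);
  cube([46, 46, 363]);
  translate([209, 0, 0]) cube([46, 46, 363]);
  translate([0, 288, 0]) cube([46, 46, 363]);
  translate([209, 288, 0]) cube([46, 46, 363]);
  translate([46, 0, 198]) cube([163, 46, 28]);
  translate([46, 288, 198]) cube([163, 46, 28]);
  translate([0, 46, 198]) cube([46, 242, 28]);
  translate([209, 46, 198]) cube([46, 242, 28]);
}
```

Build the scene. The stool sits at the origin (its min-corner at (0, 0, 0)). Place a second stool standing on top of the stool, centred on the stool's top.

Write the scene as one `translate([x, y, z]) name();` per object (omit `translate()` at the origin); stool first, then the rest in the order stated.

stool();
translate([31, 10, 408]) stool_2();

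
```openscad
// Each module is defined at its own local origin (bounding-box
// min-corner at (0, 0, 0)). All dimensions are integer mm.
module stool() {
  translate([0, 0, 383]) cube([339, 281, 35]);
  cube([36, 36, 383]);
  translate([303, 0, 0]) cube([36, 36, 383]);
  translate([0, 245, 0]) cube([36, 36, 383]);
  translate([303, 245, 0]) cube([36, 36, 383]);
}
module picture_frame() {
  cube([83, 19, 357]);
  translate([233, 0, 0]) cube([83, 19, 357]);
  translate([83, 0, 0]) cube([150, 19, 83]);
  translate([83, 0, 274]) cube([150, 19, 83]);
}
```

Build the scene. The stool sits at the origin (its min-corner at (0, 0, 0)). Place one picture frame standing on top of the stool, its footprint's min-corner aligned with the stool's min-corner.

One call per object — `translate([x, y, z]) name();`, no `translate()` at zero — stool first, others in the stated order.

stool();
translate([0, 0, 418]) picture_frame();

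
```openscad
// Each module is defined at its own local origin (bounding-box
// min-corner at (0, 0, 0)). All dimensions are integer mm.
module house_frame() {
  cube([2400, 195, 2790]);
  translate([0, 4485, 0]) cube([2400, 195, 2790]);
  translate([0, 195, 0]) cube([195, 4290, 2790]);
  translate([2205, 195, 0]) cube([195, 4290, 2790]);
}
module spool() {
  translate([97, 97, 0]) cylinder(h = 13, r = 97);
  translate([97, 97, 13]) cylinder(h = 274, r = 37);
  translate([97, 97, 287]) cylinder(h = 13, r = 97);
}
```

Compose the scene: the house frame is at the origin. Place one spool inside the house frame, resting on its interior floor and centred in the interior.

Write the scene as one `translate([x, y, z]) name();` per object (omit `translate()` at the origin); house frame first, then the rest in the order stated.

house_frame();
translate([1103, 2243, 0]) spool();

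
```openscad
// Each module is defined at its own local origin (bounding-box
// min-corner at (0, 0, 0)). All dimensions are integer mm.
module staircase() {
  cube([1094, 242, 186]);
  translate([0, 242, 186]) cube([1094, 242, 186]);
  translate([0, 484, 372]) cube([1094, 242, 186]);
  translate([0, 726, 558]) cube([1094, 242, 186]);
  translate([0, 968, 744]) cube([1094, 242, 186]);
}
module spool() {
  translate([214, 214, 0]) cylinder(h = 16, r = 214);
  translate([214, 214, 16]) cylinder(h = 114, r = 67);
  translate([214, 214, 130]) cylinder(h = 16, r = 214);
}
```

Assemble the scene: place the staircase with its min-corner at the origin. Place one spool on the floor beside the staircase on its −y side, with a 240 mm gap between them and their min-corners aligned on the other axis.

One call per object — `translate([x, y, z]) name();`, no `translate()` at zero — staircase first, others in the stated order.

staircase();
translate([0, -668, 0]) spool();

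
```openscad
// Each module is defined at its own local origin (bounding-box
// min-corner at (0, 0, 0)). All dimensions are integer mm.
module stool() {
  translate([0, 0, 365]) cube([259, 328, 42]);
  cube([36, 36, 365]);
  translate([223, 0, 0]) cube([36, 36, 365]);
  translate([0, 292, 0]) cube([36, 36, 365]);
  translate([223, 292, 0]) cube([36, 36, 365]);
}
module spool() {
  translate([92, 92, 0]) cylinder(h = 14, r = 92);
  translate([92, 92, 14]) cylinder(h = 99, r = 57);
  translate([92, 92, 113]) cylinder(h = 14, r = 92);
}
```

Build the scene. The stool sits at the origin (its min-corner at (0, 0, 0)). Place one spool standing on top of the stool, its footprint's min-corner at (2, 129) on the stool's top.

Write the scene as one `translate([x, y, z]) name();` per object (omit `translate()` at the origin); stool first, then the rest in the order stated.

stool();
translate([2, 129, 407]) spool();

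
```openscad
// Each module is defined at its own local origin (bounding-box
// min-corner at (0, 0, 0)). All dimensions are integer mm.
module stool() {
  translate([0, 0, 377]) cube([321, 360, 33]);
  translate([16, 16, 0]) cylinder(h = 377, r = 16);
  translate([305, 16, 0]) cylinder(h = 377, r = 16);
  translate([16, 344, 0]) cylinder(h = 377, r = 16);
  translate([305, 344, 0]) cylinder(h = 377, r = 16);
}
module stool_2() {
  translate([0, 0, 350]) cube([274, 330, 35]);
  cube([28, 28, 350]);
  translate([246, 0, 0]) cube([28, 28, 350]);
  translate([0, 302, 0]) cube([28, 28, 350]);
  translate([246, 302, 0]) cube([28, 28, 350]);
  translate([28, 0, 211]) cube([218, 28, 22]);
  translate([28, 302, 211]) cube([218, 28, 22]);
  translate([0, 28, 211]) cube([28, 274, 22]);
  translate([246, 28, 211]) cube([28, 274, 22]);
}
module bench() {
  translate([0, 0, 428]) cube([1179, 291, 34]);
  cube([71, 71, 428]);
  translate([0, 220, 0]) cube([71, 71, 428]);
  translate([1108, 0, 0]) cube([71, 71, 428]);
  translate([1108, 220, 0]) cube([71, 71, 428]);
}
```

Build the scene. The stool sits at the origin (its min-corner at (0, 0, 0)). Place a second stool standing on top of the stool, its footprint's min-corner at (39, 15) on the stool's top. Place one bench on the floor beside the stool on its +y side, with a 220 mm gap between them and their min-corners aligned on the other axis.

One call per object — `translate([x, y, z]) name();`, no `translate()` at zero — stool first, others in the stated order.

stool();
translate([39, 15, 410]) stool_2();
translate([0, 580, 0]) bench();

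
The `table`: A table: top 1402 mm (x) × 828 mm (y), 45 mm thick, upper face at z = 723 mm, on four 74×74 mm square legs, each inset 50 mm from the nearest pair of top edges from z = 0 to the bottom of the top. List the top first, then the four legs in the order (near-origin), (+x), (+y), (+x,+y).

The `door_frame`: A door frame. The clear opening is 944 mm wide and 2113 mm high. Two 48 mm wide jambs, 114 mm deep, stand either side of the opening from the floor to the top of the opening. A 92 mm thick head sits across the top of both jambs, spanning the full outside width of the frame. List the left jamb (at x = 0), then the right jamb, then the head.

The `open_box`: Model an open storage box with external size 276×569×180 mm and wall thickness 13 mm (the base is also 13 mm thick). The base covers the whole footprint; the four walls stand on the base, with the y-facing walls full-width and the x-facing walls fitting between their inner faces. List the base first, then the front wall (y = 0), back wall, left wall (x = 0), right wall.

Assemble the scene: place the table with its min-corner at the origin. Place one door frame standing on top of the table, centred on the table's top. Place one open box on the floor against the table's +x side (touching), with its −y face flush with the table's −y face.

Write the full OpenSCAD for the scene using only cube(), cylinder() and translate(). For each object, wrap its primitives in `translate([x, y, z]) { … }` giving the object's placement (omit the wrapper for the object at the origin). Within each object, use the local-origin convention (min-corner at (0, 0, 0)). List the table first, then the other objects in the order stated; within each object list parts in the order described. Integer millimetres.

translate([0, 0, 678]) cube([1402, 828, 45]);
translate([50, 50, 0]) cube([74, 74, 678]);
translate([1278, 50, 0]) cube([74, 74, 678]);
translate([50, 704, 0]) cube([74, 74, 678]);
translate([1278, 704, 0]) cube([74, 74, 678]);
translate([181, 357, 723]) {
  cube([48, 114, 2113]);
  translate([992, 0, 0]) cube([48, 114, 2113]);
  translate([0, 0, 2113]) cube([1040, 114, 92]);
}
translate([1402, 0, 0]) {
  cube([276, 569, 13]);
  translate([0, 0, 13]) cube([276, 13, 167]);
  translate([0, 556, 13]) cube([276, 13, 167]);
  translate([0, 13, 13]) cube([13, 543, 167]);
  translate([263, 13, 13]) cube([13, 543, 167]);
}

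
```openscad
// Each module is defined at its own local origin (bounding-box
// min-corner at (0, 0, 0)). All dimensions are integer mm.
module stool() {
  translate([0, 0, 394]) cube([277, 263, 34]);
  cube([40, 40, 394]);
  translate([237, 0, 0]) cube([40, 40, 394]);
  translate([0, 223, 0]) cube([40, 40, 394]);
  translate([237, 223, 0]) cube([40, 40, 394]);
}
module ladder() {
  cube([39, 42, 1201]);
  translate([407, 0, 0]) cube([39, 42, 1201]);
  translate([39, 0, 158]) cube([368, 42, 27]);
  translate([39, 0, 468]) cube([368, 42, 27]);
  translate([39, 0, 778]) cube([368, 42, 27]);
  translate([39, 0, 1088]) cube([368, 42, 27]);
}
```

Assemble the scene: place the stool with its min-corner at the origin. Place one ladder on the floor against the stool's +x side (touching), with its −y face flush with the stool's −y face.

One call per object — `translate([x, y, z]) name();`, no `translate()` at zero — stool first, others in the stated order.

stool();
translate([277, 0, 0]) ladder();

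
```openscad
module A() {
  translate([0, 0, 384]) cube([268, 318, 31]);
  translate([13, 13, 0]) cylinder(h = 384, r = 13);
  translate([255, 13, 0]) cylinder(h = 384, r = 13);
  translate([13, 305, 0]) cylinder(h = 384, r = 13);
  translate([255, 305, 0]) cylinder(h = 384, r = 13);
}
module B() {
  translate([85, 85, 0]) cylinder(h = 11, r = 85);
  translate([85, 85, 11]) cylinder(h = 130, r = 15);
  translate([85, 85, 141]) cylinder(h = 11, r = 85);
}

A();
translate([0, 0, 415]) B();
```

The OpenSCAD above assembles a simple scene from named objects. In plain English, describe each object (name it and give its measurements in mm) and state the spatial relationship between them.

A is a simple wooden stool: a rectangular seat 268 mm (x) by 318 mm (y), 31 mm thick, top face at z = 415 mm, on four round legs, each 26 mm in diameter. The legs rest on z = 0, each leg's axis is inset half a diameter from the nearest pair of seat edges (so the leg's bounding box is flush with the corner).

B is a spool: two coaxial disc flanges of radius 85 mm and thickness 11 mm, joined by a core cylinder of radius 15 mm and height 130 mm. The lower flange rests on z = 0 and the three cylinders share a vertical axis.

The spool is on top of the stool.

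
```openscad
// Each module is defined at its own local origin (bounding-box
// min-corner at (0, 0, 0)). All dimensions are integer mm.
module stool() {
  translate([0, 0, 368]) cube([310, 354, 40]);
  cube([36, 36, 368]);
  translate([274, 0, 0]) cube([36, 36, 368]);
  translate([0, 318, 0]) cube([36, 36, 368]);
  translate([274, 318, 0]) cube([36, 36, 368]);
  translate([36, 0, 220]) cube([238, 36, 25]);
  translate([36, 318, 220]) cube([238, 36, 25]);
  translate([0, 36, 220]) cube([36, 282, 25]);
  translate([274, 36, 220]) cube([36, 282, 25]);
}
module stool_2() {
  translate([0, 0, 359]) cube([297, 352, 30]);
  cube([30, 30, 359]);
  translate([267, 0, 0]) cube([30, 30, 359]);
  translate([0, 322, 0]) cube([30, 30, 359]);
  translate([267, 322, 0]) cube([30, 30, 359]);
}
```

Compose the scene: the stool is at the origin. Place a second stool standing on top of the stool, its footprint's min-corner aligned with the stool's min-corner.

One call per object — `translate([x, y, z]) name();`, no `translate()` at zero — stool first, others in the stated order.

stool();
translate([0, 0, 408]) stool_2();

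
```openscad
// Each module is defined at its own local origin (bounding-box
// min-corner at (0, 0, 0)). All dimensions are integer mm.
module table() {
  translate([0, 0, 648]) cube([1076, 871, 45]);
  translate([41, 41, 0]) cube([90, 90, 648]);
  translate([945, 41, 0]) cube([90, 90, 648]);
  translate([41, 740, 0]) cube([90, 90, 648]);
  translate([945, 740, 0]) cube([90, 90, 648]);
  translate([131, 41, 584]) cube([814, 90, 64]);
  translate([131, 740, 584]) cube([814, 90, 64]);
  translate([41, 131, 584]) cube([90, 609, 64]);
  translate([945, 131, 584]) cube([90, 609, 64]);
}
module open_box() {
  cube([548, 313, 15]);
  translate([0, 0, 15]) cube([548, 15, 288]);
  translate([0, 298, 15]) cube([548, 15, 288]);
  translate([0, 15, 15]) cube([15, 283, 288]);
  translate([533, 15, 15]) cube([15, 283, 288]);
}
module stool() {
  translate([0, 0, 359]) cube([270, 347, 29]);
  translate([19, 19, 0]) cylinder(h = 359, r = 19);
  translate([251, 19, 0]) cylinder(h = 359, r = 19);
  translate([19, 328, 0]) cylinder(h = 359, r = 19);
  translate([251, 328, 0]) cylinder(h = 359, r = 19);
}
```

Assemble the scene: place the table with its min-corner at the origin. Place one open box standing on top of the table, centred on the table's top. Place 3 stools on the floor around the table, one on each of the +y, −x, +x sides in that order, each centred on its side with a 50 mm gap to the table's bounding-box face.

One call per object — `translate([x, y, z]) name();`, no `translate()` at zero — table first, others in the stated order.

table();
translate([264, 279, 693]) open_box();
translate([403, 921, 0]) stool();
translate([-320, 262, 0]) stool();
translate([1126, 262, 0]) stool();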